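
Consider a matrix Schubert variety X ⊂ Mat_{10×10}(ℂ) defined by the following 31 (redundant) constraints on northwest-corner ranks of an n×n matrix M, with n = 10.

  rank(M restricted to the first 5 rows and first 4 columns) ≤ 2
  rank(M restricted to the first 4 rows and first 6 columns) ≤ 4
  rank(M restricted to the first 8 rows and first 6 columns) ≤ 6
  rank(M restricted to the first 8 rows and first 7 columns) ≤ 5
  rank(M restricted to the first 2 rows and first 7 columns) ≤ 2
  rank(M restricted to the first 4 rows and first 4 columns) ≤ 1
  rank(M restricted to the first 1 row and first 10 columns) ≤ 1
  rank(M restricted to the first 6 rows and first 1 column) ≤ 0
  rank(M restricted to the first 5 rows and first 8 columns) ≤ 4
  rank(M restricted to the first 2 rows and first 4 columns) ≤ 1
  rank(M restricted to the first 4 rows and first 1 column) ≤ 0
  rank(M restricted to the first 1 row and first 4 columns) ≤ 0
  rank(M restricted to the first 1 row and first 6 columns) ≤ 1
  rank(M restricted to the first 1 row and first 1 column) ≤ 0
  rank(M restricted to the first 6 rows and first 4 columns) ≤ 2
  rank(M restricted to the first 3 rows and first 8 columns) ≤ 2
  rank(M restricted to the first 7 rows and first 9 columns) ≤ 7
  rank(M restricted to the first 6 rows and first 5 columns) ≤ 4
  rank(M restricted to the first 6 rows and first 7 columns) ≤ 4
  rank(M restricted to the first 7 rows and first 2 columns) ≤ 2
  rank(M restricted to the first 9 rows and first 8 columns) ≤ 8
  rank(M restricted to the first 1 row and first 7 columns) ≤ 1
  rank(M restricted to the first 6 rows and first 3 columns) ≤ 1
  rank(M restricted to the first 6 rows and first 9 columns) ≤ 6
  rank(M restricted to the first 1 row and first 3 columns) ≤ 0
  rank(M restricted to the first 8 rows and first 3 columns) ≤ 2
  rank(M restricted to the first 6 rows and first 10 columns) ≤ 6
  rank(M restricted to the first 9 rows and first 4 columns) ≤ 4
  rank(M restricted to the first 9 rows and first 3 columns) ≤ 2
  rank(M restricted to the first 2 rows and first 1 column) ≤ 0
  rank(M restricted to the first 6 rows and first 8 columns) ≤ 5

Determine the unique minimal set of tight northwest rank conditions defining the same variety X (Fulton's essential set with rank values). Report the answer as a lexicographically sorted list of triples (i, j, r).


Propagating the 31 rank bounds to every northwest block:

  0  0  0  0  1  1  1  1  1  1
  0  1  1  1  2  2  2  2  2  2
  0  1  1  1  2  2  2  2  3  3
  0  1  1  1  2  3  3  3  4  4
  0  1  1  2  3  4  4  4  5  5
  0  1  1  2  3  4  4  5  6  6
  1  2  2  3  4  5  5  6  7  7
  1  2  2  3  4  5  5  6  7  8
  1  2  2  3  4  5  6  7  8  9
  1  2  3  4  5  6  7  8  9  10

hence w(1..10) = (5, 2, 9, 6, 4, 8, 1, 10, 7, 3).

|D(w)|=22, |Ess(w)|=8:

[(1, 4, 0), (3, 8, 2), (4, 4, 1), (6, 1, 0), (6, 3, 1), (6, 7, 4), (8, 7, 5), (9, 3, 2)]


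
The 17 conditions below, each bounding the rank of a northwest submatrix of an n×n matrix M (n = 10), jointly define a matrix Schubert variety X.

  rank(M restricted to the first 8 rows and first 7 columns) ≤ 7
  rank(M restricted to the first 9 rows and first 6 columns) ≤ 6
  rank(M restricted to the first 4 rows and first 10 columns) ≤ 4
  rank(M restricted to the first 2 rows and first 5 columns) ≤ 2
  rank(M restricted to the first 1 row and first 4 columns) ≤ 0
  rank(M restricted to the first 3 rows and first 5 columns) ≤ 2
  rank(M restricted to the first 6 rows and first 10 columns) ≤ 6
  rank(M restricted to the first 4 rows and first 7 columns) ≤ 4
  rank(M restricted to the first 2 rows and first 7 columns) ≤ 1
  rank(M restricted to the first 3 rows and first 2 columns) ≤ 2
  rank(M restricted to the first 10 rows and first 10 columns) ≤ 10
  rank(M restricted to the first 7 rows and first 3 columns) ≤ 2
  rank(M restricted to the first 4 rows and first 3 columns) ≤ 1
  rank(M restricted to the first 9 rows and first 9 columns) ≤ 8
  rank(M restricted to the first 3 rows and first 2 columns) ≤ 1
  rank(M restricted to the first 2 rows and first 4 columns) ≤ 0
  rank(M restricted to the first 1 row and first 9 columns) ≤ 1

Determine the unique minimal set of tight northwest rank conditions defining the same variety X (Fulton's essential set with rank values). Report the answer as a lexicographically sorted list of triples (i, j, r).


Rank table r_w(10×10) implied by the 17 constraints:

  R[1]: 0 0 0 0 1 1 1 1 1 1
  R[2]: 0 0 0 0 1 1 1 2 2 2
  R[3]: 1 1 1 1 2 2 2 3 3 3
  R[4]: 1 1 1 2 3 3 3 4 4 4
  R[5]: 1 2 2 3 4 4 4 5 5 5
  R[6]: 1 2 2 3 4 5 5 6 6 6
  R[7]: 1 2 2 3 4 5 6 7 7 7
  R[8]: 1 2 3 4 5 6 7 8 8 8
  R[9]: 1 2 3 4 5 6 7 8 8 9
  R[10]: 1 2 3 4 5 6 7 8 9 10

reading off 1-entries of Δ²R: w = (5, 8, 1, 4, 2, 6, 7, 3, 10, 9).

|D(w)|=15, |Ess(w)|=5:

[(2, 4, 0), (2, 7, 1), (4, 3, 1), (7, 3, 2), (9, 9, 8)]


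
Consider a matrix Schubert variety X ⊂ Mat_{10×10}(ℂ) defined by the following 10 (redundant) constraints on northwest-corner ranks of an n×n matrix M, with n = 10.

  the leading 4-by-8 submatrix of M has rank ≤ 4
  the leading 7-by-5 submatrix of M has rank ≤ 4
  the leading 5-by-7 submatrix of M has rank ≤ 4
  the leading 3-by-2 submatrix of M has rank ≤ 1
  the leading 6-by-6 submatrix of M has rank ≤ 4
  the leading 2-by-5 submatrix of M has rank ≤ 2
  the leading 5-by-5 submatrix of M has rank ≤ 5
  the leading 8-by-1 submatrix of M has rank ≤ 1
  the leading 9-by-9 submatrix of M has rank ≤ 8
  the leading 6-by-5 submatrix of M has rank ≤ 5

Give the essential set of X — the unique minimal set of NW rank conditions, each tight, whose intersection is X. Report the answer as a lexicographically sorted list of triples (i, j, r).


Rank table r_w(10×10) implied by the 10 constraints:

  i=1: 1  1  1  1  1  1  1  1  1  1
  i=2: 1  1  2  2  2  2  2  2  2  2
  i=3: 1  1  2  3  3  3  3  3  3  3
  i=4: 1  2  3  4  4  4  4  4  4  4
  i=5: 1  2  3  4  4  4  4  5  5  5
  i=6: 1  2  3  4  4  4  5  6  6  6
  i=7: 1  2  3  4  4  5  6  7  7  7
  i=8: 1  2  3  4  5  6  7  8  8  8
  i=9: 1  2  3  4  5  6  7  8  8  9
  i=10: 1  2  3  4  5  6  7  8  9  10

second differences of R give the permutation w = (1, 3, 4, 2, 8, 7, 6, 5, 10, 9).

ℓ(w)=9; the 5 essential cells (i,j,r):

[(3, 2, 1), (5, 7, 4), (6, 6, 4), (7, 5, 4), (9, 9, 8)]


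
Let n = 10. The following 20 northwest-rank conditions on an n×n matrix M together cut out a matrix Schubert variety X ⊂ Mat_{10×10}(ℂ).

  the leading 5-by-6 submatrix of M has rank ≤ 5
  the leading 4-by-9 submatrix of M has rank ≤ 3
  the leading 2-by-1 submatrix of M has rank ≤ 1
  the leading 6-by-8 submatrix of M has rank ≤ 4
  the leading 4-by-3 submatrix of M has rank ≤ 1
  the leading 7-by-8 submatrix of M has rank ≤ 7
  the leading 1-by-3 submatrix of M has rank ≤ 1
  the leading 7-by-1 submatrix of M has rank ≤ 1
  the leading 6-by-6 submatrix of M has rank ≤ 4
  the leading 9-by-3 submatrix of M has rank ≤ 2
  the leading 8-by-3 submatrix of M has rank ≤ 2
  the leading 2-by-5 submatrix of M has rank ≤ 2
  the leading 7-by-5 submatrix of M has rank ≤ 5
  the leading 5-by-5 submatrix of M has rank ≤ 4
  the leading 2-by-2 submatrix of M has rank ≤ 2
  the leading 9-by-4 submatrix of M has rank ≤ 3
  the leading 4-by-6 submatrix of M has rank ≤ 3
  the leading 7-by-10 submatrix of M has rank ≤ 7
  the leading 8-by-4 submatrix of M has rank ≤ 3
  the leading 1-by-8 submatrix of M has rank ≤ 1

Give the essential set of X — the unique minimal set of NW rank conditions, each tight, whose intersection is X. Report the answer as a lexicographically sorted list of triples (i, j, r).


Propagating the 20 rank bounds to every northwest block:

  i=1: 1  1  1  1  1  1  1  1  1  1
  i=2: 1  1  1  2  2  2  2  2  2  2
  i=3: 1  1  1  2  3  3  3  3  3  3
  i=4: 1  1  1  2  3  3  3  3  3  4
  i=5: 1  2  2  3  4  4  4  4  4  5
  i=6: 1  2  2  3  4  4  4  4  5  6
  i=7: 1  2  2  3  4  5  5  5  6  7
  i=8: 1  2  2  3  4  5  6  6  7  8
  i=9: 1  2  2  3  4  5  6  7  8  9
  i=10: 1  2  3  4  5  6  7  8  9  10

second differences of R give the permutation w = (1, 4, 5, 10, 2, 9, 6, 7, 8, 3).

D(w) has 17 cells with 4 SE-corners; essential set:

[(4, 3, 1), (4, 9, 3), (6, 8, 4), (9, 3, 2)]


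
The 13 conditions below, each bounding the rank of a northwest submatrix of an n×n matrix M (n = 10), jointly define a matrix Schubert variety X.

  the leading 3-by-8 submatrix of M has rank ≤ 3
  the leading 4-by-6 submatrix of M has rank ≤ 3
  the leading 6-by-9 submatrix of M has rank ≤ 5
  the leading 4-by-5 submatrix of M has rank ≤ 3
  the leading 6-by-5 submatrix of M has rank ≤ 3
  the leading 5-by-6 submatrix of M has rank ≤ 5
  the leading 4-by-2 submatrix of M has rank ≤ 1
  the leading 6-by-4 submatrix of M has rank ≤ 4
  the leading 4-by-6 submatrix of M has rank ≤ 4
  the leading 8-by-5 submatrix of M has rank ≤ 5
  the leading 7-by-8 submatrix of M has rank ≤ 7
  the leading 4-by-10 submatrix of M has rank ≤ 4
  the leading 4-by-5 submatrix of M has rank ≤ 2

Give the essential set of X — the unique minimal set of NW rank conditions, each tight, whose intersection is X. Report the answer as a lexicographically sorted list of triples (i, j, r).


Computing R[i][j] = min implied NW-rank bound (n=10, 13 conditions):

  R[1]: 1, 1, 1, 1, 1, 1, 1, 1, 1, 1
  R[2]: 1, 1, 2, 2, 2, 2, 2, 2, 2, 2
  R[3]: 1, 1, 2, 2, 2, 3, 3, 3, 3, 3
  R[4]: 1, 1, 2, 2, 2, 3, 4, 4, 4, 4
  R[5]: 1, 2, 3, 3, 3, 4, 5, 5, 5, 5
  R[6]: 1, 2, 3, 3, 3, 4, 5, 5, 5, 6
  R[7]: 1, 2, 3, 4, 4, 5, 6, 6, 6, 7
  R[8]: 1, 2, 3, 4, 5, 6, 7, 7, 7, 8
  R[9]: 1, 2, 3, 4, 5, 6, 7, 8, 8, 9
  R[10]: 1, 2, 3, 4, 5, 6, 7, 8, 9, 10

hence w(1..10) = (1, 3, 6, 7, 2, 10, 4, 5, 8, 9).

Rothe diagram D(w) (11 cells), 4 SE-corners (essential conditions):

[(4, 2, 1), (4, 5, 2), (6, 5, 3), (6, 9, 5)]


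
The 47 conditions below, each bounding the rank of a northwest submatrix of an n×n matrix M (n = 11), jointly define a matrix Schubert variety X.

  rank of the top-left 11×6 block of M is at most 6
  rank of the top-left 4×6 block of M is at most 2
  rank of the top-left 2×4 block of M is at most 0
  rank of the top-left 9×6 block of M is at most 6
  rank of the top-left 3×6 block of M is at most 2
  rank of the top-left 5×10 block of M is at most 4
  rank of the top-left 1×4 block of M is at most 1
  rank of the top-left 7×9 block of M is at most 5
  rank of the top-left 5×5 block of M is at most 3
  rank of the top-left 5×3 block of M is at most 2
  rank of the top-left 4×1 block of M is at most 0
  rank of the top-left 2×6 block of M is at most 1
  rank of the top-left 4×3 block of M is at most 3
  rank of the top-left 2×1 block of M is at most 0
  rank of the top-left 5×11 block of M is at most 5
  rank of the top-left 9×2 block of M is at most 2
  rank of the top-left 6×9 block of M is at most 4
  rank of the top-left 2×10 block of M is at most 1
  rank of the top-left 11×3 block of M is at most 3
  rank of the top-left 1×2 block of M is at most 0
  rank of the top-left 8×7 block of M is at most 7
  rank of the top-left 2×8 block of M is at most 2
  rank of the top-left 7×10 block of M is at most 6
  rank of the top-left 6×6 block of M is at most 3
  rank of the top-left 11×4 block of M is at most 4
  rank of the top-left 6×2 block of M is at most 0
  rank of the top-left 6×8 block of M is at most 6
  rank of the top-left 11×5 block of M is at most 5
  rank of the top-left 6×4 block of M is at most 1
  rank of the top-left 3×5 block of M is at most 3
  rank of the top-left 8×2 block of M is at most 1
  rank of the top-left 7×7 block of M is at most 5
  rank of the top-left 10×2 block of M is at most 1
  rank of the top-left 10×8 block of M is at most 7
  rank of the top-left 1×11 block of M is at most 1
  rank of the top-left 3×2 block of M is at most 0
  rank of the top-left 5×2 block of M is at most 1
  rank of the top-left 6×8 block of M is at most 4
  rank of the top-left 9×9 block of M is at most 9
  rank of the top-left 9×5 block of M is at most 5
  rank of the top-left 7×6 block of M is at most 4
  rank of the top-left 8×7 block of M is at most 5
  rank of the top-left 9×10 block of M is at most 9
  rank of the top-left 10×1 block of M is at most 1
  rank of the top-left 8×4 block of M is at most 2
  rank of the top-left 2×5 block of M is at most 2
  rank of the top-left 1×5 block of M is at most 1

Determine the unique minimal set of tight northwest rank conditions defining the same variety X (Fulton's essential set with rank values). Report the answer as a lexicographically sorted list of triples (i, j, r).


Reconstructing r_w from the 47 given conditions:

  i=1: 0  0  0  0  1  1  1  1  1  1  1
  i=2: 0  0  0  0  1  1  1  1  1  1  2
  i=3: 0  0  1  1  2  2  2  2  2  2  3
  i=4: 0  0  1  1  2  2  3  3  3  3  4
  i=5: 0  0  1  1  2  3  4  4  4  4  5
  i=6: 0  0  1  1  2  3  4  4  4  5  6
  i=7: 1  1  2  2  3  4  5  5  5  6  7
  i=8: 1  1  2  2  3  4  5  6  6  7  8
  i=9: 1  1  2  3  4  5  6  7  7  8  9
  i=10: 1  1  2  3  4  5  6  7  8  9  10
  i=11: 1  2  3  4  5  6  7  8  9  10  11

the unique w with this rank table is (5, 11, 3, 7, 6, 10, 1, 8, 4, 9, 2).

|D(w)|=31, |Ess(w)|=8:

[(2, 4, 0), (2, 10, 1), (4, 6, 2), (6, 2, 0), (6, 4, 1), (6, 9, 4), (8, 4, 2), (10, 2, 1)]


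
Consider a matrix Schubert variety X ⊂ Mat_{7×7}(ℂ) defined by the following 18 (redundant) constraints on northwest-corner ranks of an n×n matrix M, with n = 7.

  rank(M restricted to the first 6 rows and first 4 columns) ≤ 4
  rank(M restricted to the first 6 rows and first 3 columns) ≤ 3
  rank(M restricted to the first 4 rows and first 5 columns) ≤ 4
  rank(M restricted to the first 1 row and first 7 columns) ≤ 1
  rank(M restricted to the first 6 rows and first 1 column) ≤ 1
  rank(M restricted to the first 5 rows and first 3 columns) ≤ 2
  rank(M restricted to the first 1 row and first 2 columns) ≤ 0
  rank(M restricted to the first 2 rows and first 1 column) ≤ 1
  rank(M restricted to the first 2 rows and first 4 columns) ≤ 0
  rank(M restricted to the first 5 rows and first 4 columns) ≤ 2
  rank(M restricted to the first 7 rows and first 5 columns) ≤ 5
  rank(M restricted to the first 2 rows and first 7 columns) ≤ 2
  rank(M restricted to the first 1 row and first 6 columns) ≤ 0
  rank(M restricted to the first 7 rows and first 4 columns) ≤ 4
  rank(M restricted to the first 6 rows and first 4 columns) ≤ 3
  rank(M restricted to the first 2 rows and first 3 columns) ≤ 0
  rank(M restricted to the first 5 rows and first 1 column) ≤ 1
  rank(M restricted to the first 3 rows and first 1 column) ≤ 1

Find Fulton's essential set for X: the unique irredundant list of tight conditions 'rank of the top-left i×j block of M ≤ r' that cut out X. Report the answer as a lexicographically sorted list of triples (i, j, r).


Computing R[i][j] = min implied NW-rank bound (n=7, 18 conditions):

  0 0 0 0 0 0 1
  0 0 0 0 1 1 2
  1 1 1 1 2 2 3
  1 2 2 2 3 3 4
  1 2 2 2 3 4 5
  1 2 3 3 4 5 6
  1 2 3 4 5 6 7

the unique w with this rank table is (7, 5, 1, 2, 6, 3, 4).

ℓ(w)=12; the 3 essential cells (i,j,r):

[(1, 6, 0), (2, 4, 0), (5, 4, 2)]


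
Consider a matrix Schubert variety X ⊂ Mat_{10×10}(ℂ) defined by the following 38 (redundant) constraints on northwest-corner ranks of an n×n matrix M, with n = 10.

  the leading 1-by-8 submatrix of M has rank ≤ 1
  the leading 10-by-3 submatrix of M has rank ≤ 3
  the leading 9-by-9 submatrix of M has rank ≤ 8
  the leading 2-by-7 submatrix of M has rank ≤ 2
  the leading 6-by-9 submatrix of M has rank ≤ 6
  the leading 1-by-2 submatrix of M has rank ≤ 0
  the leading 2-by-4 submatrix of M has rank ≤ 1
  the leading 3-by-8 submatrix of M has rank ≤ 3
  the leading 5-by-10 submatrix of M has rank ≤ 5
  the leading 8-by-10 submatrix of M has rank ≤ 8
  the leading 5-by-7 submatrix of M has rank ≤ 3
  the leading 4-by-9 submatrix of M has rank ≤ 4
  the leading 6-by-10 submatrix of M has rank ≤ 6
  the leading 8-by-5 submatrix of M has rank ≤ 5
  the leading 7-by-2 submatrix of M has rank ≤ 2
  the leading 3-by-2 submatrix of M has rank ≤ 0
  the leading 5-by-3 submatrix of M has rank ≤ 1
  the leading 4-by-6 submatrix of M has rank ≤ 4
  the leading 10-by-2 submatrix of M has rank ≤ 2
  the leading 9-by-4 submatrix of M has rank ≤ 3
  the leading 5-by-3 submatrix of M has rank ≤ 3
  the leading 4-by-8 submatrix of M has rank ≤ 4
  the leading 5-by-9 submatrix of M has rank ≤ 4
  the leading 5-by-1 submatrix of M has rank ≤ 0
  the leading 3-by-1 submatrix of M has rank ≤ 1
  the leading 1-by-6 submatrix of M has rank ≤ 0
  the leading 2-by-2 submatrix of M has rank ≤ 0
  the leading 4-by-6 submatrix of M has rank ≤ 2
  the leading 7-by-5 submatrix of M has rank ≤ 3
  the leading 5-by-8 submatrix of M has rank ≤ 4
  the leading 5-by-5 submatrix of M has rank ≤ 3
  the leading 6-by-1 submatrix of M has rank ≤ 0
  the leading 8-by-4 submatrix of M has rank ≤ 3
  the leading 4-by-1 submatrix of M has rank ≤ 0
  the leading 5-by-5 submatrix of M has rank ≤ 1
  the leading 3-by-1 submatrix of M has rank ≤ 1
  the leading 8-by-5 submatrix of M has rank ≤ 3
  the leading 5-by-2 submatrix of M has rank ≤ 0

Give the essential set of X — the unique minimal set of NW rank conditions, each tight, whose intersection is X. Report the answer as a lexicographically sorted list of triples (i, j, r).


Propagating the 38 rank bounds to every northwest block:

  0 0 0 0 0 0 1 1 1 1
  0 0 1 1 1 1 2 2 2 2
  0 0 1 1 1 2 3 3 3 3
  0 0 1 1 1 2 3 4 4 4
  0 0 1 1 1 2 3 4 4 5
  0 1 2 2 2 3 4 5 5 6
  1 2 3 3 3 4 5 6 6 7
  1 2 3 3 3 4 5 6 7 8
  1 2 3 3 4 5 6 7 8 9
  1 2 3 4 5 6 7 8 9 10

so w = (7, 3, 6, 8, 10, 2, 1, 9, 5, 4).

D(w) has 25 cells with 7 SE-corners; essential set:

[(1, 6, 0), (5, 2, 0), (5, 5, 1), (5, 9, 4), (6, 1, 0), (8, 5, 3), (9, 4, 3)]


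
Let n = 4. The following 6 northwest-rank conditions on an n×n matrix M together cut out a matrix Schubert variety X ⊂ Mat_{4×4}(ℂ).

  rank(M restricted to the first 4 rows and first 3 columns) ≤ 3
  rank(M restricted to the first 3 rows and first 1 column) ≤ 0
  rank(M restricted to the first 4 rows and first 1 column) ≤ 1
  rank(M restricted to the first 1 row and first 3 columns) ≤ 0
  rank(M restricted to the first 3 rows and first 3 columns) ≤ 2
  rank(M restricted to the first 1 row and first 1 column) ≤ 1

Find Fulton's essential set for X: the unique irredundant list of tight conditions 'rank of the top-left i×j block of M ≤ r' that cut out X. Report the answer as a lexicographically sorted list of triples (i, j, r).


Propagating the 6 rank bounds to every northwest block:

  0 0 0 1
  0 1 1 2
  0 1 2 3
  1 2 3 4

the unique w with this rank table is (4, 2, 3, 1).

Rothe diagram D(w) (5 cells), 2 SE-corners (essential conditions):

[(1, 3, 0), (3, 1, 0)]


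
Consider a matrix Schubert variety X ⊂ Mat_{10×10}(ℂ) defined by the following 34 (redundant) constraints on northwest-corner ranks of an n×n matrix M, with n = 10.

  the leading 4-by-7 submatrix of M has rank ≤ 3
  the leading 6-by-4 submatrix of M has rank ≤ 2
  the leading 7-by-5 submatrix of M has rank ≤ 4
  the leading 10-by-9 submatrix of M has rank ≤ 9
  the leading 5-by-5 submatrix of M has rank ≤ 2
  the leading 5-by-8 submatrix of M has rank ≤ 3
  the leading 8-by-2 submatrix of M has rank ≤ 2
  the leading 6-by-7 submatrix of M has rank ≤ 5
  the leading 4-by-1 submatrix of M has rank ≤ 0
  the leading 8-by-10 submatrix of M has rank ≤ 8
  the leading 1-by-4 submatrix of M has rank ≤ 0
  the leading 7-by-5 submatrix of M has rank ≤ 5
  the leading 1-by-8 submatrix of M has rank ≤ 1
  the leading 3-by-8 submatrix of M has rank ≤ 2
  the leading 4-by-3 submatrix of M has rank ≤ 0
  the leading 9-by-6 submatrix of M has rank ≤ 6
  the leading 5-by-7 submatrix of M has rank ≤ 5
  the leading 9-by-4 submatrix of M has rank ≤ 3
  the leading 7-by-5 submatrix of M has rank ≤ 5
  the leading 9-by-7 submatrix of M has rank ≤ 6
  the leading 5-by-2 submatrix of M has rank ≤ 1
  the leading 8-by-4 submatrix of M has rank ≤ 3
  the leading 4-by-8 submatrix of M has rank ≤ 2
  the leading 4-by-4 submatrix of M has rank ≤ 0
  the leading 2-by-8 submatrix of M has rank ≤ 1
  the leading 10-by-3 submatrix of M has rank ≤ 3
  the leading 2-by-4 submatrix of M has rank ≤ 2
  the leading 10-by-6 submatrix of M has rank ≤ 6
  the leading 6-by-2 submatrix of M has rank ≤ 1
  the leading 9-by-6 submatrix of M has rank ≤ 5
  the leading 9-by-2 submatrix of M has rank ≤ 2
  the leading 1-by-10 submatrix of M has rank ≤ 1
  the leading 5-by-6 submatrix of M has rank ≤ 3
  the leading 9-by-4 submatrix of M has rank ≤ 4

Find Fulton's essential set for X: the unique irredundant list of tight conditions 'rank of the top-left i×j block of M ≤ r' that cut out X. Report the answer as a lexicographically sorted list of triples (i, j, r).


Computing R[i][j] = min implied NW-rank bound (n=10, 34 conditions):

  row 1: 0 | 0 | 0 | 0 | 1 | 1 | 1 | 1 | 1 | 1
  row 2: 0 | 0 | 0 | 0 | 1 | 1 | 1 | 1 | 2 | 2
  row 3: 0 | 0 | 0 | 0 | 1 | 2 | 2 | 2 | 3 | 3
  row 4: 0 | 0 | 0 | 0 | 1 | 2 | 2 | 2 | 3 | 4
  row 5: 1 | 1 | 1 | 1 | 2 | 3 | 3 | 3 | 4 | 5
  row 6: 1 | 1 | 2 | 2 | 3 | 4 | 4 | 4 | 5 | 6
  row 7: 1 | 2 | 3 | 3 | 4 | 5 | 5 | 5 | 6 | 7
  row 8: 1 | 2 | 3 | 3 | 4 | 5 | 6 | 6 | 7 | 8
  row 9: 1 | 2 | 3 | 3 | 4 | 5 | 6 | 7 | 8 | 9
  row 10: 1 | 2 | 3 | 4 | 5 | 6 | 7 | 8 | 9 | 10

so w = (5, 9, 6, 10, 1, 3, 2, 7, 8, 4).

5 SE-corners of the 24-cell Rothe diagram give Ess(w):

[(2, 8, 1), (4, 4, 0), (4, 8, 2), (6, 2, 1), (9, 4, 3)]


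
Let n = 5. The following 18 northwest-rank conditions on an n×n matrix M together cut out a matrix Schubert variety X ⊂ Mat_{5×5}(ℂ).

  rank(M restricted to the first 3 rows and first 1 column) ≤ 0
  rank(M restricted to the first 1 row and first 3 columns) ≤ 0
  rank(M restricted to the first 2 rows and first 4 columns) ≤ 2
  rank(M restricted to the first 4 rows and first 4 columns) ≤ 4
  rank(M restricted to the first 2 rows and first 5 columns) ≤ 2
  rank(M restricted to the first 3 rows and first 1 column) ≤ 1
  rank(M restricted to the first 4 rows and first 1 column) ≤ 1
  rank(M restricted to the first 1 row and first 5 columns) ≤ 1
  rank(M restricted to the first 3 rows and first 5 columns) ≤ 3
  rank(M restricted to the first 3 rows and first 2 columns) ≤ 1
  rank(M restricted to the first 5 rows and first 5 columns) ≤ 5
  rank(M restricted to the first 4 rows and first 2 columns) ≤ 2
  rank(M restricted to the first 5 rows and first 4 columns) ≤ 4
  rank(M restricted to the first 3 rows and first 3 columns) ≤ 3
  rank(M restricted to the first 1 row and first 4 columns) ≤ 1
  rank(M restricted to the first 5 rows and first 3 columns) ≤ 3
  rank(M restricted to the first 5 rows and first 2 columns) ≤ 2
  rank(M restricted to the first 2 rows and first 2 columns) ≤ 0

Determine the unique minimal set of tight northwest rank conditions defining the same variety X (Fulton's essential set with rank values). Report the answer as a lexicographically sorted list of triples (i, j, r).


Propagating the 18 rank bounds to every northwest block:

  0  0  0  1  1
  0  0  1  2  2
  0  1  2  3  3
  1  2  3  4  4
  1  2  3  4  5

giving w = (4, 3, 2, 1, 5) via Δ²R.

Rothe diagram D(w) (6 cells), 3 SE-corners (essential conditions):

[(1, 3, 0), (2, 2, 0), (3, 1, 0)]


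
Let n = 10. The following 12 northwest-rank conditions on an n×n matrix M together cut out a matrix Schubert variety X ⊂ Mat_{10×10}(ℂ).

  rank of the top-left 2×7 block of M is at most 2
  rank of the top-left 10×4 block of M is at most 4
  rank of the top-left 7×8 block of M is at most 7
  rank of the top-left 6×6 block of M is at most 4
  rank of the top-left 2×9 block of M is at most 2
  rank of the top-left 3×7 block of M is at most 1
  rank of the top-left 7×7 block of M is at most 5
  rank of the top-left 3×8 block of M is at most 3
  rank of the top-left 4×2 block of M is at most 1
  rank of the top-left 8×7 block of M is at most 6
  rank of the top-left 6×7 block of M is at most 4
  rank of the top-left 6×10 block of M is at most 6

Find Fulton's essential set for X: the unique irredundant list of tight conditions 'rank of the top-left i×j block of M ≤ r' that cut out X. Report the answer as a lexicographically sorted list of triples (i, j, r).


Recovering R(i,j) via the rank-extension bound from the 12 conditions:

  1 | 1 | 1 | 1 | 1 | 1 | 1 | 1 | 1 | 1
  1 | 1 | 1 | 1 | 1 | 1 | 1 | 2 | 2 | 2
  1 | 1 | 1 | 1 | 1 | 1 | 1 | 2 | 3 | 3
  1 | 1 | 2 | 2 | 2 | 2 | 2 | 3 | 4 | 4
  1 | 2 | 3 | 3 | 3 | 3 | 3 | 4 | 5 | 5
  1 | 2 | 3 | 4 | 4 | 4 | 4 | 5 | 6 | 6
  1 | 2 | 3 | 4 | 5 | 5 | 5 | 6 | 7 | 7
  1 | 2 | 3 | 4 | 5 | 6 | 6 | 7 | 8 | 8
  1 | 2 | 3 | 4 | 5 | 6 | 7 | 8 | 9 | 9
  1 | 2 | 3 | 4 | 5 | 6 | 7 | 8 | 9 | 10

second differences of R give the permutation w = (1, 8, 9, 3, 2, 4, 5, 6, 7, 10).

2 SE-corners of the 13-cell Rothe diagram give Ess(w):

[(3, 7, 1), (4, 2, 1)]


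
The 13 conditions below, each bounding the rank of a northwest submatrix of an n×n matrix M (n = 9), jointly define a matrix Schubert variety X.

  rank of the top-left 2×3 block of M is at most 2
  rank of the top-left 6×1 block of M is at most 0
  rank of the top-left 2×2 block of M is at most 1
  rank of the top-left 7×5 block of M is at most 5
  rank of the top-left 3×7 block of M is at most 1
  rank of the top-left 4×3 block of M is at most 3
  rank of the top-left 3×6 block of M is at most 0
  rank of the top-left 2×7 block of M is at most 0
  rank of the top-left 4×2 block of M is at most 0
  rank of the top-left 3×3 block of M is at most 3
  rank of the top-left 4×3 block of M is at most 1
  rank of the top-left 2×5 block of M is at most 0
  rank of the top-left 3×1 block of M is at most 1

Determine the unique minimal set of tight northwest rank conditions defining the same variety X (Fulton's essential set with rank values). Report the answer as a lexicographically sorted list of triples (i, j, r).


Rank table r_w(9×9) implied by the 13 constraints:

  R[1]: 0, 0, 0, 0, 0, 0, 0, 1, 1
  R[2]: 0, 0, 0, 0, 0, 0, 0, 1, 2
  R[3]: 0, 0, 0, 0, 0, 0, 1, 2, 3
  R[4]: 0, 0, 1, 1, 1, 1, 2, 3, 4
  R[5]: 0, 1, 2, 2, 2, 2, 3, 4, 5
  R[6]: 0, 1, 2, 3, 3, 3, 4, 5, 6
  R[7]: 1, 2, 3, 4, 4, 4, 5, 6, 7
  R[8]: 1, 2, 3, 4, 5, 5, 6, 7, 8
  R[9]: 1, 2, 3, 4, 5, 6, 7, 8, 9

hence w(1..9) = (8, 9, 7, 3, 2, 4, 1, 5, 6).

|D(w)|=24, |Ess(w)|=4:

[(2, 7, 0), (3, 6, 0), (4, 2, 0), (6, 1, 0)]


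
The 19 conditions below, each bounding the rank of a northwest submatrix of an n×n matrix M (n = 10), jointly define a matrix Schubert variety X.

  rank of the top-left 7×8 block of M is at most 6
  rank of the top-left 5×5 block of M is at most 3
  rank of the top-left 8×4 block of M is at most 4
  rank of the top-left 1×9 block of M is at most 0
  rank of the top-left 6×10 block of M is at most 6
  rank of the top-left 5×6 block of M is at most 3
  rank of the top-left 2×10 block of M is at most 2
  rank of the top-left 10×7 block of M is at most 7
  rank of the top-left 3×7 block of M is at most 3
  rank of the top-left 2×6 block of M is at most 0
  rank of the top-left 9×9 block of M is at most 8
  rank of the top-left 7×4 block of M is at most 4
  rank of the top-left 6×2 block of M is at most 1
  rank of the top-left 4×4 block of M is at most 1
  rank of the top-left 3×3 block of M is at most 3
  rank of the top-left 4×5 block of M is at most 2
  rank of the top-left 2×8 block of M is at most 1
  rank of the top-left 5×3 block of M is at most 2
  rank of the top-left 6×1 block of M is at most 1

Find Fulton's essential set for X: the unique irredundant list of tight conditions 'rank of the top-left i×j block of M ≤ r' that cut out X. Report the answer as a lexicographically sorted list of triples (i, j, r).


Rank table r_w(10×10) implied by the 19 constraints:

  R[1]: 0  0  0  0  0  0  0  0  0  1
  R[2]: 0  0  0  0  0  0  1  1  1  2
  R[3]: 1  1  1  1  1  1  2  2  2  3
  R[4]: 1  1  1  1  2  2  3  3  3  4
  R[5]: 1  1  2  2  3  3  4  4  4  5
  R[6]: 1  1  2  3  4  4  5  5  5  6
  R[7]: 1  2  3  4  5  5  6  6  6  7
  R[8]: 1  2  3  4  5  6  7  7  7  8
  R[9]: 1  2  3  4  5  6  7  8  8  9
  R[10]: 1  2  3  4  5  6  7  8  9  10

giving w = (10, 7, 1, 5, 3, 4, 2, 6, 8, 9) via Δ²R.

Fulton essential set (4 of the 20 Rothe cells):

[(1, 9, 0), (2, 6, 0), (4, 4, 1), (6, 2, 1)]


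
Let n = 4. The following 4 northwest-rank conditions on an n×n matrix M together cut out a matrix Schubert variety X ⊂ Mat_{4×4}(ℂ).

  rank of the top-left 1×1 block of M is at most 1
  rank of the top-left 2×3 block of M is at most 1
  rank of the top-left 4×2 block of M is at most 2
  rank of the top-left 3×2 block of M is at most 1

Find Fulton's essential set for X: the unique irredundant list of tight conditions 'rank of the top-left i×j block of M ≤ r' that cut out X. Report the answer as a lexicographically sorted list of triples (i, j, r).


Rank table r_w(4×4) implied by the 4 constraints:

  1, 1, 1, 1
  1, 1, 1, 2
  1, 1, 2, 3
  1, 2, 3, 4

reading off 1-entries of Δ²R: w = (1, 4, 3, 2).

2 SE-corners of the 3-cell Rothe diagram give Ess(w):

[(2, 3, 1), (3, 2, 1)]


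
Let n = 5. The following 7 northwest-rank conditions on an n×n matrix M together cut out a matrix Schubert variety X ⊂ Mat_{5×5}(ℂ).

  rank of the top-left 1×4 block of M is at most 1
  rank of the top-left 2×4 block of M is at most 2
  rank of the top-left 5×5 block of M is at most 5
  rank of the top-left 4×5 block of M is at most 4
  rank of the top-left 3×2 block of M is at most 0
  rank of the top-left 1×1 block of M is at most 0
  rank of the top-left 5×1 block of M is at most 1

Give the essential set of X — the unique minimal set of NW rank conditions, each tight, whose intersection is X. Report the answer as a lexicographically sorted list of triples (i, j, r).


Recovering R(i,j) via the rank-extension bound from the 7 conditions:

  row 1: 0 | 0 | 1 | 1 | 1
  row 2: 0 | 0 | 1 | 2 | 2
  row 3: 0 | 0 | 1 | 2 | 3
  row 4: 1 | 1 | 2 | 3 | 4
  row 5: 1 | 2 | 3 | 4 | 5

the unique w with this rank table is (3, 4, 5, 1, 2).

ℓ(w)=6; the 1 essential cell (i,j,r):

[(3, 2, 0)]


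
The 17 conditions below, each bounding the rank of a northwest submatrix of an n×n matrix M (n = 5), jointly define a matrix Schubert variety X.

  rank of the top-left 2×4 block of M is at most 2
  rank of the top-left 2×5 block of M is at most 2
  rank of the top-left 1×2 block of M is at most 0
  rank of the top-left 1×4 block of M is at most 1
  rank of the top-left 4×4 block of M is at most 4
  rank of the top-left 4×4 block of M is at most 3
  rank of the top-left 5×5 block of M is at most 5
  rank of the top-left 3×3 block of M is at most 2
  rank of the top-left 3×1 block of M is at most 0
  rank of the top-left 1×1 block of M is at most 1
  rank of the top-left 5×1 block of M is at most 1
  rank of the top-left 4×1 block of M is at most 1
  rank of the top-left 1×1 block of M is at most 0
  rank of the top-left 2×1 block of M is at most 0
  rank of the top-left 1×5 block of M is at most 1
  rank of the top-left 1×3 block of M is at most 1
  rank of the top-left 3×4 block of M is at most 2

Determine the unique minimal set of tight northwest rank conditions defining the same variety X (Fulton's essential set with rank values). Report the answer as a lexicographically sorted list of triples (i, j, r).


Recovering R(i,j) via the rank-extension bound from the 17 conditions:

  i=1: 0 0 1 1 1
  i=2: 0 1 2 2 2
  i=3: 0 1 2 2 3
  i=4: 1 2 3 3 4
  i=5: 1 2 3 4 5

hence w(1..5) = (3, 2, 5, 1, 4).

|D(w)|=5, |Ess(w)|=3:

[(1, 2, 0), (3, 1, 0), (3, 4, 2)]


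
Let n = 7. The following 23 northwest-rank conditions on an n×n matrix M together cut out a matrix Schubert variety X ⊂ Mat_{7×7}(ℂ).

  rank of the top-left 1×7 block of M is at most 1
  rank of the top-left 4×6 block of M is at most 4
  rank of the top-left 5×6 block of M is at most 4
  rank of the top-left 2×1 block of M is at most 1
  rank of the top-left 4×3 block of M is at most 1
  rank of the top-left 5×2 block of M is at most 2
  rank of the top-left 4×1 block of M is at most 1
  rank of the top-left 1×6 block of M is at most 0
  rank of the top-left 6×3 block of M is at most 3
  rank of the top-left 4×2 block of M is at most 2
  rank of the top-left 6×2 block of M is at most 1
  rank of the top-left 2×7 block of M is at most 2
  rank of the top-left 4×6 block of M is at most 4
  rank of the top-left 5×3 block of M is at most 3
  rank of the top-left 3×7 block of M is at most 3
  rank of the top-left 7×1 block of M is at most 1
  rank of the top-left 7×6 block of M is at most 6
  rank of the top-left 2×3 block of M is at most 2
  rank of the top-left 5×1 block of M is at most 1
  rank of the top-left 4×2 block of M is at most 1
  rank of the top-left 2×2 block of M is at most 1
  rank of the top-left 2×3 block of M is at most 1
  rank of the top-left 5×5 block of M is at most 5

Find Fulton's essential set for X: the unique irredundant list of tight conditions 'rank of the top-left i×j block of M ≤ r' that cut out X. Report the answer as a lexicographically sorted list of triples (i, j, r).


Computing R[i][j] = min implied NW-rank bound (n=7, 23 conditions):

  R[1]: 0 | 0 | 0 | 0 | 0 | 0 | 1
  R[2]: 1 | 1 | 1 | 1 | 1 | 1 | 2
  R[3]: 1 | 1 | 1 | 2 | 2 | 2 | 3
  R[4]: 1 | 1 | 1 | 2 | 3 | 3 | 4
  R[5]: 1 | 1 | 2 | 3 | 4 | 4 | 5
  R[6]: 1 | 1 | 2 | 3 | 4 | 5 | 6
  R[7]: 1 | 2 | 3 | 4 | 5 | 6 | 7

hence w(1..7) = (7, 1, 4, 5, 3, 6, 2).

D(w) has 12 cells with 3 SE-corners; essential set:

[(1, 6, 0), (4, 3, 1), (6, 2, 1)]


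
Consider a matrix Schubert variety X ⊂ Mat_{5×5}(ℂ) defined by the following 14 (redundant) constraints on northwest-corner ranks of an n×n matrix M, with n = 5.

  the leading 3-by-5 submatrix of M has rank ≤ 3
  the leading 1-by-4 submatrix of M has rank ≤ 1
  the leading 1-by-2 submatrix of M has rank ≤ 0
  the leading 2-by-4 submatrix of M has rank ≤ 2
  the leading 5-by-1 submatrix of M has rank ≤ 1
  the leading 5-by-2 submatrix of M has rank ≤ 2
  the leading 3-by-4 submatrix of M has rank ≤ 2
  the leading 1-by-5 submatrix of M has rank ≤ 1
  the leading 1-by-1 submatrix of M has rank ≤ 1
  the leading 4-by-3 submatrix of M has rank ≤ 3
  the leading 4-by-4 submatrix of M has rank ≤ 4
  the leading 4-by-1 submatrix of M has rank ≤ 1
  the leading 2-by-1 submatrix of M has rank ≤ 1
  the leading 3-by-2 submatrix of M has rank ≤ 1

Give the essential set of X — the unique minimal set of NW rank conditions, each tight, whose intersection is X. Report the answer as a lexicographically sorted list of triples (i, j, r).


Computing R[i][j] = min implied NW-rank bound (n=5, 14 conditions):

  R[1]: 0, 0, 1, 1, 1
  R[2]: 1, 1, 2, 2, 2
  R[3]: 1, 1, 2, 2, 3
  R[4]: 1, 2, 3, 3, 4
  R[5]: 1, 2, 3, 4, 5

second differences of R give the permutation w = (3, 1, 5, 2, 4).

3 SE-corners of the 4-cell Rothe diagram give Ess(w):

[(1, 2, 0), (3, 2, 1), (3, 4, 2)]


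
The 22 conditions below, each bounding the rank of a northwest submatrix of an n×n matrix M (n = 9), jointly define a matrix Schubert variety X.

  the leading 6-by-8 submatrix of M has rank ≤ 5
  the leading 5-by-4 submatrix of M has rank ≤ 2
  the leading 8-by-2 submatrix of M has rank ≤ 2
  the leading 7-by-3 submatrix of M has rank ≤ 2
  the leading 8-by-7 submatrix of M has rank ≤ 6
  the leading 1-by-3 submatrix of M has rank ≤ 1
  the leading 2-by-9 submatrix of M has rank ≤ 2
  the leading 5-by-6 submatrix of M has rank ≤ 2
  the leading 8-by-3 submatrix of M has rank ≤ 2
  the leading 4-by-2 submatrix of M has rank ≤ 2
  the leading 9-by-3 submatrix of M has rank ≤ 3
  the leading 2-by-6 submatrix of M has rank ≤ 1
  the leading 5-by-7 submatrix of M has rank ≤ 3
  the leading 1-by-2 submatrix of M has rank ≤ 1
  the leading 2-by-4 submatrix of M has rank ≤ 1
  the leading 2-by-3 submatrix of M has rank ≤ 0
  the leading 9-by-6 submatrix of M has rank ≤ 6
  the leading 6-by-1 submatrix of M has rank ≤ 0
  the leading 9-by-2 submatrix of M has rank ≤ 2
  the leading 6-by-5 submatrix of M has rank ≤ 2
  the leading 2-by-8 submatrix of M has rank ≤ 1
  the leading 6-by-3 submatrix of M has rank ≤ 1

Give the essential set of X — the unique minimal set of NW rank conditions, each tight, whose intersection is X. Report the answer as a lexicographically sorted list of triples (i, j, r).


Recovering R(i,j) via the rank-extension bound from the 22 conditions:

  0 | 0 | 0 | 1 | 1 | 1 | 1 | 1 | 1
  0 | 0 | 0 | 1 | 1 | 1 | 1 | 1 | 2
  0 | 1 | 1 | 2 | 2 | 2 | 2 | 2 | 3
  0 | 1 | 1 | 2 | 2 | 2 | 3 | 3 | 4
  0 | 1 | 1 | 2 | 2 | 2 | 3 | 4 | 5
  0 | 1 | 1 | 2 | 2 | 3 | 4 | 5 | 6
  1 | 2 | 2 | 3 | 3 | 4 | 5 | 6 | 7
  1 | 2 | 2 | 3 | 4 | 5 | 6 | 7 | 8
  1 | 2 | 3 | 4 | 5 | 6 | 7 | 8 | 9

giving w = (4, 9, 2, 7, 8, 6, 1, 5, 3) via Δ²R.

Fulton essential set (7 of the 23 Rothe cells):

[(2, 3, 0), (2, 8, 1), (5, 6, 2), (6, 1, 0), (6, 3, 1), (6, 5, 2), (8, 3, 2)]


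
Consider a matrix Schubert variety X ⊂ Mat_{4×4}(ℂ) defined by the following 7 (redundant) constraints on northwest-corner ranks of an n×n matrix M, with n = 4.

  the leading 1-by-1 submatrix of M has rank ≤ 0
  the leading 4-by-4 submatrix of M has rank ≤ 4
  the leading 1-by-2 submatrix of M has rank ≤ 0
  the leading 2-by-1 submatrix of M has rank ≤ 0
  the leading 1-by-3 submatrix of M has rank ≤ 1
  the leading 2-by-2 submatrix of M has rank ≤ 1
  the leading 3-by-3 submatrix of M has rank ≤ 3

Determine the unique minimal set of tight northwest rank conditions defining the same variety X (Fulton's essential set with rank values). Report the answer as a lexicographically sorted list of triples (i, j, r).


Computing R[i][j] = min implied NW-rank bound (n=4, 7 conditions):

  0, 0, 1, 1
  0, 1, 2, 2
  1, 2, 3, 3
  1, 2, 3, 4

so w = (3, 2, 1, 4).

|D(w)|=3, |Ess(w)|=2:

[(1, 2, 0), (2, 1, 0)]


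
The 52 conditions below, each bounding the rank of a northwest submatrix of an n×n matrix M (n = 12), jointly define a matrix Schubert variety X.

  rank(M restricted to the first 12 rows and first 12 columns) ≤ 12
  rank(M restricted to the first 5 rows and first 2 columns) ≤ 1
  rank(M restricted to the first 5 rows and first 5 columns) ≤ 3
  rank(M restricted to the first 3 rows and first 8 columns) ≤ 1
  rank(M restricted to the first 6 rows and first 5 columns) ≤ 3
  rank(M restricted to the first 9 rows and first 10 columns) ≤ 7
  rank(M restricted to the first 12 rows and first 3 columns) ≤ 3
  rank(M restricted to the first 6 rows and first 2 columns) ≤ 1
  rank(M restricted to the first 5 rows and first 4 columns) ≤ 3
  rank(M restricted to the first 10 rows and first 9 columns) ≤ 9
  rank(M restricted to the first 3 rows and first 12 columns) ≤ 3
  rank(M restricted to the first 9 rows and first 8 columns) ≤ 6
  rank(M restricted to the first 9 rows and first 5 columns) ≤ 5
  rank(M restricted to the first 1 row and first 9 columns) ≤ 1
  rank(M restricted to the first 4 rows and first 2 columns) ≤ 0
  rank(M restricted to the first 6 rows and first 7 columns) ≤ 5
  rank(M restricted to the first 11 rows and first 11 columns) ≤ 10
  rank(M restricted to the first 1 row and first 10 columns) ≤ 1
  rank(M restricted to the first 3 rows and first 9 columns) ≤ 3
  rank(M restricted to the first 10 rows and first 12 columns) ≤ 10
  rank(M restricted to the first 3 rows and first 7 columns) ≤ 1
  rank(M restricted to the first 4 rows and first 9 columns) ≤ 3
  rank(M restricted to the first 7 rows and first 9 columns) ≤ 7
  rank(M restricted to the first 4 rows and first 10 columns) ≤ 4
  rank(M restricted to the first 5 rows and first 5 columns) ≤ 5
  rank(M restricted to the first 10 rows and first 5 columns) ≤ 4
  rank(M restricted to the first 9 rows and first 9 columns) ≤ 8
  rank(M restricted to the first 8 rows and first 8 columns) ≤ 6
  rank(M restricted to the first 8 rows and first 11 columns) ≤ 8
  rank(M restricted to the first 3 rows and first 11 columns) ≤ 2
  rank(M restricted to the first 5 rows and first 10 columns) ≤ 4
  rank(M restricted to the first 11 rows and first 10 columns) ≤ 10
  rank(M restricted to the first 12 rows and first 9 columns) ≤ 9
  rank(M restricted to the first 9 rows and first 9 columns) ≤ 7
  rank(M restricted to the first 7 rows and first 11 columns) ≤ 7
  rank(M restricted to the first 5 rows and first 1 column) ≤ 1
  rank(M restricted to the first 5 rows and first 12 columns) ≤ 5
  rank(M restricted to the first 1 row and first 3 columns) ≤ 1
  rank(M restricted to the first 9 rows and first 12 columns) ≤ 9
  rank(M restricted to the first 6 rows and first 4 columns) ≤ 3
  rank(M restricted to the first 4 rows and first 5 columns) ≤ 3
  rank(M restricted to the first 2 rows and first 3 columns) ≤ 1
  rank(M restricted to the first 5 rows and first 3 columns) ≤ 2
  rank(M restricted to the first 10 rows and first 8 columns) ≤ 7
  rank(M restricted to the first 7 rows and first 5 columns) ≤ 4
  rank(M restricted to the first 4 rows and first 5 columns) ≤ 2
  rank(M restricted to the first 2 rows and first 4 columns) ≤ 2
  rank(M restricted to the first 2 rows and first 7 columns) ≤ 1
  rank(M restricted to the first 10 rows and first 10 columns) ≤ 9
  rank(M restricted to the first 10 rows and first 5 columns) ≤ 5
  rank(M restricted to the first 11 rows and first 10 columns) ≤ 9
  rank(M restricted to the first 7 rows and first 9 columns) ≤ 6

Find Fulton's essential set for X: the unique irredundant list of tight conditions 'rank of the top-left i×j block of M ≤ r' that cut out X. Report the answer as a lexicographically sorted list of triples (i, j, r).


Recovering R(i,j) via the rank-extension bound from the 52 conditions:

  row 1: 0, 0, 1, 1, 1, 1, 1, 1, 1, 1, 1, 1
  row 2: 0, 0, 1, 1, 1, 1, 1, 1, 2, 2, 2, 2
  row 3: 0, 0, 1, 1, 1, 1, 1, 1, 2, 2, 2, 3
  row 4: 0, 0, 1, 2, 2, 2, 2, 2, 3, 3, 3, 4
  row 5: 1, 1, 2, 3, 3, 3, 3, 3, 4, 4, 4, 5
  row 6: 1, 1, 2, 3, 3, 4, 4, 4, 5, 5, 5, 6
  row 7: 1, 2, 3, 4, 4, 5, 5, 5, 6, 6, 6, 7
  row 8: 1, 2, 3, 4, 4, 5, 6, 6, 7, 7, 7, 8
  row 9: 1, 2, 3, 4, 4, 5, 6, 6, 7, 7, 8, 9
  row 10: 1, 2, 3, 4, 4, 5, 6, 7, 8, 8, 9, 10
  row 11: 1, 2, 3, 4, 5, 6, 7, 8, 9, 9, 10, 11
  row 12: 1, 2, 3, 4, 5, 6, 7, 8, 9, 10, 11, 12

the unique w with this rank table is (3, 9, 12, 4, 1, 6, 2, 7, 11, 8, 5, 10).

Rothe diagram D(w) (27 cells), 8 SE-corners (essential conditions):

[(3, 8, 1), (3, 11, 2), (4, 2, 0), (6, 2, 1), (6, 5, 3), (9, 8, 6), (9, 10, 7), (10, 5, 4)]
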